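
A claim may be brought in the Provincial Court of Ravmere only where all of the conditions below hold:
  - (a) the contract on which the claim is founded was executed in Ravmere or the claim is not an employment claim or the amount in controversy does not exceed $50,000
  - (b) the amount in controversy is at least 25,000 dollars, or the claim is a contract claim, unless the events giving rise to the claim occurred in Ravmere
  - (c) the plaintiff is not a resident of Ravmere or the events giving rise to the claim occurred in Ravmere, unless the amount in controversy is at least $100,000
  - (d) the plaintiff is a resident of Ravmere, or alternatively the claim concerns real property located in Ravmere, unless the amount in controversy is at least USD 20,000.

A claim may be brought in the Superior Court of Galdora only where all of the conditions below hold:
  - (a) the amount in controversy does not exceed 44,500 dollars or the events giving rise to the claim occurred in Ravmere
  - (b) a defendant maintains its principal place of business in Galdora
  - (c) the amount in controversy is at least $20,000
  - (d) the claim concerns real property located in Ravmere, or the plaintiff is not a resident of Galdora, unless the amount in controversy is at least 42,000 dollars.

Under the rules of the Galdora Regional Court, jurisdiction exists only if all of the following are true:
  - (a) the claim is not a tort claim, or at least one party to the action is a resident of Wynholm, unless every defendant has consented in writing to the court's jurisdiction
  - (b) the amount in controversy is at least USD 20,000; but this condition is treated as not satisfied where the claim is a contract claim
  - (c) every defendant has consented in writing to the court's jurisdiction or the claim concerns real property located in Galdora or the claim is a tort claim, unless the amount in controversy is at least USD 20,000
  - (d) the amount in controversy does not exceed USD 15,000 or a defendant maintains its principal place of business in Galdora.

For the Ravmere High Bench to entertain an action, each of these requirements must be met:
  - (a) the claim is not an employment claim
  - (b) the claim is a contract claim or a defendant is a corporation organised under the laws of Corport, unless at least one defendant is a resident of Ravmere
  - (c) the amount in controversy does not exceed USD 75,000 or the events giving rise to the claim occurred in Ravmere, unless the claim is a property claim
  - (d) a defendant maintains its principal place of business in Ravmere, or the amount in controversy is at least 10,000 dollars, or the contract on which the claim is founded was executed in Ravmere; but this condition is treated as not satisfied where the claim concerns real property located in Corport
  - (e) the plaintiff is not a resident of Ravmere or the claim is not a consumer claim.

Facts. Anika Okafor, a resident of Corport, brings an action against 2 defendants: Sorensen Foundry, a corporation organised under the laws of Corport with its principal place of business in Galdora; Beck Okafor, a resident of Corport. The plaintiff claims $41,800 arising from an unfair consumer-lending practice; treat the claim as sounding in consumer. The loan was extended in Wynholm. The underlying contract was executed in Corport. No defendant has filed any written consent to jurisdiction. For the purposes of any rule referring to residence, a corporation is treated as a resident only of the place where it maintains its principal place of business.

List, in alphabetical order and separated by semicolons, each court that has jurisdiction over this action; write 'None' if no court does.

The Provincial Court of Ravmere:
  (a) The claim is a consumer claim, not an employment claim, so one alternative holds. Condition met.
  (b) The amount in controversy is 41,800 dollars, which meets the $25,000 floor, so this disjunct is met. Condition met.
  (c) The plaintiff resides in Corport, which is not Ravmere, so one alternative holds. Satisfied.
  (d) The plaintiff resides in Corport, not Ravmere; the claim does not concern real property — no alternative holds. The proviso rescues it, though: the amount in controversy is USD 41,800, which meets the 20,000 dollars floor. Condition met.
  → Jurisdiction lies.
The Superior Court of Galdora:
  (a) The amount in controversy is USD 41,800, within the USD 44,500 ceiling — that alternative is enough. Condition met.
  (b) Sorensen Foundry has its principal place of business in Galdora. Condition met.
  (c) The amount in controversy is $41,800, which meets the 20,000 dollars floor. Met.
  (d) The plaintiff resides in Corport, which is not Galdora, so this disjunct is met. Met.
  → All conditions met; jurisdiction exists.
The Galdora Regional Court:
  (a) The claim is a consumer claim, not a tort claim, which satisfies one of the alternatives. Satisfied.
  (b) The amount in controversy is 41,800 dollars, which meets the USD 20,000 floor. And the carve-out is inapplicable — the claim is a consumer claim, not a contract claim. Satisfied.
  (c) No such written consent has been filed; the claim does not concern real property; the claim is a consumer claim, not a tort claim — no alternative holds. But the amount in controversy is 41,800 dollars, which meets the USD 20,000 floor, and the 'unless' clause therefore excuses the requirement. Satisfied.
  (d) Sorensen Foundry has its principal place of business in Galdora, which satisfies one of the alternatives. Satisfied.
  → All conditions met; jurisdiction exists.
The Ravmere High Bench:
  (a) The claim is a consumer claim, not an employment claim. Condition met.
  (b) Sorensen Foundry is organised under the laws of Corport, so one alternative holds. Satisfied.
  (c) The amount in controversy is USD 41,800, within the USD 75,000 ceiling — that alternative is enough. Condition met.
  (d) The amount in controversy is 41,800 dollars, which meets the 10,000 dollars floor, so one alternative holds. The carve-out does not apply: the claim does not concern real property. Condition met.
  (e) The plaintiff resides in Corport, which is not Ravmere, so one alternative holds. Satisfied.
  → The court has jurisdiction.

the Galdora Regional Court; the Provincial Court of Ravmere; the Ravmere High Bench; the Superior Court of Galdora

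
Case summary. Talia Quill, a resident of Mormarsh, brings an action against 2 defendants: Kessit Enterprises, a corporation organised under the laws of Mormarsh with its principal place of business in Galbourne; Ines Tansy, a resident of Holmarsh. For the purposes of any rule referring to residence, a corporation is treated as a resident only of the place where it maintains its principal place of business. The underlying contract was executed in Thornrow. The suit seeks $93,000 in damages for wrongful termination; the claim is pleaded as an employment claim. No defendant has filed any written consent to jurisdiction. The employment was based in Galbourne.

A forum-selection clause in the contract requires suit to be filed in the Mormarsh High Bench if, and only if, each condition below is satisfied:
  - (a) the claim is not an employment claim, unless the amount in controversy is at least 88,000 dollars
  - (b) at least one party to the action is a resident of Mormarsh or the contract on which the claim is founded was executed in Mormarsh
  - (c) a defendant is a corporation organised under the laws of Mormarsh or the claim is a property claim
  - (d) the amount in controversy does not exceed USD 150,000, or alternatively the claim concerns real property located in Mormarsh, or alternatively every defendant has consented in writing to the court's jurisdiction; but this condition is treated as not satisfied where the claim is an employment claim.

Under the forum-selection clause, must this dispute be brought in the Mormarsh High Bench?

No

The Mormarsh High Bench:
  (a) The claim is an employment claim. However, the amount in controversy is $93,000, which meets the 88,000 dollars floor, so the 'unless' proviso supplies this condition. Satisfied.
  (b) Talia Quill resides in Mormarsh, so one alternative holds. Condition met.
  (c) Kessit Enterprises is organised under the laws of Mormarsh, which satisfies one of the alternatives. Met.
  (d) The amount in controversy is USD 93,000, within the $150,000 ceiling — that alternative is enough. But the claim is an employment claim, triggering the carve-out and defeating this condition. Condition not met.
  → The clause does not apply.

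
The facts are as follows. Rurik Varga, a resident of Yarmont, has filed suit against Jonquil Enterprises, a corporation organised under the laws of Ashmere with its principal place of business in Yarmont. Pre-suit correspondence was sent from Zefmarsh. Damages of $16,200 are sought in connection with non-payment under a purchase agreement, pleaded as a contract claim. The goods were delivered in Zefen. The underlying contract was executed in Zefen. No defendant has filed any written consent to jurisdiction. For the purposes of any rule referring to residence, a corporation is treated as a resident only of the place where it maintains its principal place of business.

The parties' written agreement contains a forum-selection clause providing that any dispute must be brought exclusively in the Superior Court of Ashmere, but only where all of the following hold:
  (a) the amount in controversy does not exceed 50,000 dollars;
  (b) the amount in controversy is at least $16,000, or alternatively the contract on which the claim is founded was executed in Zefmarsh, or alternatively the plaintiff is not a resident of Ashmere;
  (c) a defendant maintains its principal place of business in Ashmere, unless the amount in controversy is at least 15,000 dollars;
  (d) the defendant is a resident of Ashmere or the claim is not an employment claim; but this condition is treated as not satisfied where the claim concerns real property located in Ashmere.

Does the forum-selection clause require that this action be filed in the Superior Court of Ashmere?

The Superior Court of Ashmere:
  (a) The amount in controversy is USD 16,200, within the USD 50,000 ceiling. Met.
  (b) The amount in controversy is 16,200 dollars, which meets the USD 16,000 floor, which satisfies one of the alternatives. Satisfied.
  (c) The corporate defendant(s) have their principal place of business in Yarmont, not Ashmere. But the amount in controversy is USD 16,200, which meets the $15,000 floor, and the 'unless' clause therefore excuses the requirement. Met.
  (d) The claim is a contract claim, not an employment claim, which satisfies one of the alternatives. The exception is not triggered, since the claim does not concern real property. Met.
  → The clause applies.

Yes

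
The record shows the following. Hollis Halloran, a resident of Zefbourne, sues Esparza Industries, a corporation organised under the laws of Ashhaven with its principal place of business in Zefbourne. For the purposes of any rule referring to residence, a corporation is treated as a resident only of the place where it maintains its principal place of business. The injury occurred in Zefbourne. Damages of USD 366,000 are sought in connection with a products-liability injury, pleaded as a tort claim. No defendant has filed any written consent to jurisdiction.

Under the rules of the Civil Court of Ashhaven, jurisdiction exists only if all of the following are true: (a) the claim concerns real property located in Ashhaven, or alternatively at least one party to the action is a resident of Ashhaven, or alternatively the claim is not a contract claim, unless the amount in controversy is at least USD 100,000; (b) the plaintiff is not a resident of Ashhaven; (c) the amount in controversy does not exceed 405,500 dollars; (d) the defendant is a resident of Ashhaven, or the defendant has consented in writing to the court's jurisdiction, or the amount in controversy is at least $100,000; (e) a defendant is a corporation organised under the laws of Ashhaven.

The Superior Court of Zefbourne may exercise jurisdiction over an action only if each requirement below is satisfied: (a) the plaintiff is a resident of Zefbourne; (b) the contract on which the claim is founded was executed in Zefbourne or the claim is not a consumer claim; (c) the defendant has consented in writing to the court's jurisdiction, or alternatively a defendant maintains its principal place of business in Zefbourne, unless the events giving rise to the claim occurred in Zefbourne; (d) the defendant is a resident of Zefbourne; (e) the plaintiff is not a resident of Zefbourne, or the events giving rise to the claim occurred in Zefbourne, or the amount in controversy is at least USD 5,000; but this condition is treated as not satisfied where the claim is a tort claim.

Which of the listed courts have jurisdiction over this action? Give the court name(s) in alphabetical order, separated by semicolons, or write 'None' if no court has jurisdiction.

The Civil Court of Ashhaven:
  (a) The claim is a tort claim, not a contract claim, so one alternative holds. Met.
  (b) The plaintiff resides in Zefbourne, which is not Ashhaven. Satisfied.
  (c) The amount in controversy is 366,000 dollars, within the USD 405,500 ceiling. Satisfied.
  (d) The amount in controversy is 366,000 dollars, which meets the USD 100,000 floor — that alternative is enough. Satisfied.
  (e) Esparza Industries is organised under the laws of Ashhaven. Condition met.
  → The court has jurisdiction.
The Superior Court of Zefbourne:
  (a) The plaintiff resides in Zefbourne. Condition met.
  (b) The claim is a tort claim, not a consumer claim, so this disjunct is met. Satisfied.
  (c) Esparza Industries has its principal place of business in Zefbourne, which satisfies one of the alternatives. Condition met.
  (d) The defendant resides in Zefbourne. Satisfied.
  (e) The operative events occurred in Zefbourne, so one alternative holds. But the carve-out bites: the claim is a tort claim. Not satisfied.
  → The court lacks jurisdiction.

the Civil Court of Ashhaven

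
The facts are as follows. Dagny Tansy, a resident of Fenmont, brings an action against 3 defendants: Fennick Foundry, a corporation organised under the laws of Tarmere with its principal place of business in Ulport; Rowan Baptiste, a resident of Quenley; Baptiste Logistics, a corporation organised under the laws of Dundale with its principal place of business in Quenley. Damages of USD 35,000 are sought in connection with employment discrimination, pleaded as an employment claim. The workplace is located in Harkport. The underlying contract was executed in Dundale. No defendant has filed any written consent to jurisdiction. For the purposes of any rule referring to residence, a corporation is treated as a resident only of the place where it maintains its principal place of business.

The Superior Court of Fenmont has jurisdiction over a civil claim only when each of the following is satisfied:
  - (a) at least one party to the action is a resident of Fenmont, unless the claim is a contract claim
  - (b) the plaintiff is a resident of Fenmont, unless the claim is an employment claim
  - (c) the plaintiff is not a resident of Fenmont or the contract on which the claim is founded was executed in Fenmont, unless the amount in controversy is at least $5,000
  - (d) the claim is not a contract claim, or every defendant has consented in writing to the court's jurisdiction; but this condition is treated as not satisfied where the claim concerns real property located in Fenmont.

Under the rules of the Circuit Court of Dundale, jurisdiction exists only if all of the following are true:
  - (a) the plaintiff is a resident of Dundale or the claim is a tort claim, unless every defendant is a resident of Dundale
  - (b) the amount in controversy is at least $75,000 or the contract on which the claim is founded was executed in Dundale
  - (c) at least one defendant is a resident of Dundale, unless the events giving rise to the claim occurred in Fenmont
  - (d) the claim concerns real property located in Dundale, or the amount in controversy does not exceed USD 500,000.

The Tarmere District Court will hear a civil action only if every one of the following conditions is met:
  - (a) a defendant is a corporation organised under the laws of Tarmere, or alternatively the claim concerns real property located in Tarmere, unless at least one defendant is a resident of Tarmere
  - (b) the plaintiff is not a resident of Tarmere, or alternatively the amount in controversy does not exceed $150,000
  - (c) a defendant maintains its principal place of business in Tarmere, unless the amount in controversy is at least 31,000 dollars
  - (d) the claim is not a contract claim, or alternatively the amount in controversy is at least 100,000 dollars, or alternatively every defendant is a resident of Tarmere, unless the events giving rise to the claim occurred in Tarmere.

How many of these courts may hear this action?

2

The Superior Court of Fenmont:
  (a) Dagny Tansy resides in Fenmont. Condition met.
  (b) The plaintiff resides in Fenmont. Condition met.
  (c) The plaintiff resides in Fenmont; the contract was executed in Dundale, not Fenmont — every alternative fails. The proviso rescues it, though: the amount in controversy is $35,000, which meets the USD 5,000 floor. Condition met.
  (d) The claim is an employment claim, not a contract claim, which satisfies one of the alternatives. The exception is not triggered, since the claim does not concern real property. Met.
  → Jurisdiction lies.
The Circuit Court of Dundale:
  (a) The plaintiff resides in Fenmont, not Dundale; the claim is an employment claim, not a tort claim — no alternative holds. The proviso offers no rescue either, since the defendants reside as follows — Fennick Foundry in Ulport, Rowan Baptiste in Quenley, Baptiste Logistics in Quenley — not all in Dundale. Not met.
  (b) The contract was executed in Dundale, so one alternative holds. Met.
  (c) No defendant resides in Dundale (they reside in Ulport, Quenley, Quenley). The proviso offers no rescue either, since the operative events occurred in Harkport, not Fenmont. Condition not met.
  (d) The amount in controversy is $35,000, within the $500,000 ceiling, which satisfies one of the alternatives. Satisfied.
  → At least one condition fails; no jurisdiction.
The Tarmere District Court:
  (a) Fennick Foundry is organised under the laws of Tarmere, so one alternative holds. Satisfied.
  (b) The plaintiff resides in Fenmont, which is not Tarmere, which satisfies one of the alternatives. Satisfied.
  (c) The corporate defendant(s) have their principal place of business in Quenley, Ulport, not Tarmere. The proviso rescues it, though: the amount in controversy is USD 35,000, which meets the $31,000 floor. Condition met.
  (d) The claim is an employment claim, not a contract claim, so this disjunct is met. Condition met.
  → Every requirement is satisfied — jurisdiction.
Courts with jurisdiction: the Superior Court of Fenmont, the Tarmere District Court — 2 in total.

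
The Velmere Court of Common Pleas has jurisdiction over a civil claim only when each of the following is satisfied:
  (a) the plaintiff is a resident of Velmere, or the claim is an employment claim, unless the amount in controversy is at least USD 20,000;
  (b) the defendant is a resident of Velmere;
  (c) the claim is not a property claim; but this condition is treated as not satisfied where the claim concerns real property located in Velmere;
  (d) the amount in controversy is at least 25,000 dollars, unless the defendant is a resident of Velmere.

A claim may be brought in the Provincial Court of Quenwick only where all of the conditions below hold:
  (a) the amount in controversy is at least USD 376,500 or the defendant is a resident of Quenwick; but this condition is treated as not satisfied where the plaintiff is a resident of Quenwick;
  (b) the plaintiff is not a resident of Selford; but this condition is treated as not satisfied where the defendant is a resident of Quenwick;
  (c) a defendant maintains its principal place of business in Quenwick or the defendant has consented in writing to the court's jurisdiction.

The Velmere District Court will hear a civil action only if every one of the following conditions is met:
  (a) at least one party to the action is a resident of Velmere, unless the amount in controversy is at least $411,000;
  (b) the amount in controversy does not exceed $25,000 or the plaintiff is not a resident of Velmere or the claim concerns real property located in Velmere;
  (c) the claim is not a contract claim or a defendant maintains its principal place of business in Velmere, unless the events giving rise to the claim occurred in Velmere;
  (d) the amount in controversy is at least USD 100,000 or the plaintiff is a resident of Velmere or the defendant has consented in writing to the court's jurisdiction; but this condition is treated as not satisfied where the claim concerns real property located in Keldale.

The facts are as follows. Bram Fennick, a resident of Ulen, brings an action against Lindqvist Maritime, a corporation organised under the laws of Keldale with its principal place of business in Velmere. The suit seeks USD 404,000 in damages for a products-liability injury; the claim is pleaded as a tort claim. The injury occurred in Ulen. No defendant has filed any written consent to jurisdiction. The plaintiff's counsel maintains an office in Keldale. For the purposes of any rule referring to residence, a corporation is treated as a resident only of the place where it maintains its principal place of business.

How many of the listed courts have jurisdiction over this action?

The Velmere Court of Common Pleas:
  (a) The plaintiff resides in Ulen, not Velmere; the claim is a tort claim, not an employment claim — every alternative fails. But the amount in controversy is USD 404,000, which meets the 20,000 dollars floor, and the 'unless' clause therefore excuses the requirement. Satisfied.
  (b) The defendant resides in Velmere. Satisfied.
  (c) The claim is a tort claim, not a property claim. The carve-out does not apply: the claim does not concern real property. Satisfied.
  (d) The amount in controversy is USD 404,000, which meets the 25,000 dollars floor. Condition met.
  → Every requirement is satisfied — jurisdiction.
The Provincial Court of Quenwick:
  (a) The amount in controversy is 404,000 dollars, which meets the 376,500 dollars floor — that alternative is enough. And the carve-out is inapplicable — the plaintiff resides in Ulen, not Quenwick. Condition met.
  (b) The plaintiff resides in Ulen, which is not Selford. The carve-out does not apply: the defendant resides in Velmere, not Quenwick. Met.
  (c) The corporate defendant(s) have their principal place of business in Velmere, not Quenwick; no such written consent has been filed — no alternative holds. Fails.
  → Not every requirement is met — no jurisdiction.
The Velmere District Court:
  (a) Lindqvist Maritime resides in Velmere. Condition met.
  (b) The plaintiff resides in Ulen, which is not Velmere, so this disjunct is met. Condition met.
  (c) The claim is a tort claim, not a contract claim, so one alternative holds. Satisfied.
  (d) The amount in controversy is $404,000, which meets the $100,000 floor, which satisfies one of the alternatives. And the carve-out is inapplicable — the claim does not concern real property. Met.
  → Every requirement is satisfied — jurisdiction.
Courts with jurisdiction: the Velmere Court of Common Pleas, the Velmere District Court — 2 in total.

2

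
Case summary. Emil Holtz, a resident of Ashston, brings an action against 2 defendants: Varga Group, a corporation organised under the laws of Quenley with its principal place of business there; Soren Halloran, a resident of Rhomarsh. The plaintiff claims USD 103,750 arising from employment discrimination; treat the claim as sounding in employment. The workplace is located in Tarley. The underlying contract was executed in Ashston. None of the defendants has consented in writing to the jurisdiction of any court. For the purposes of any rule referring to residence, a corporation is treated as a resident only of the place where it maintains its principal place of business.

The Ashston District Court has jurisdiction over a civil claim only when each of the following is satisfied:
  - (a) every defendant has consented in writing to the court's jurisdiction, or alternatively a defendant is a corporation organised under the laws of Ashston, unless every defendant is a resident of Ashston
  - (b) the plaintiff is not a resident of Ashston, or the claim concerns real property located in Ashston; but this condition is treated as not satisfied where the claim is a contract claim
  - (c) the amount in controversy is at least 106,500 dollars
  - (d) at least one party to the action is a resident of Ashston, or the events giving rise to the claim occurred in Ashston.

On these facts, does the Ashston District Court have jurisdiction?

The Ashston District Court:
  (a) No such written consent has been filed; the corporate defendant(s) are organised in Quenley, not Ashston — no alternative holds. The proviso offers no rescue either, since the defendants reside as follows — Varga Group in Quenley, Soren Halloran in Rhomarsh — not all in Ashston. Fails.
  (b) The plaintiff resides in Ashston; the claim does not concern real property — none of the alternatives is met. Fails.
  (c) The amount in controversy is $103,750, below the $106,500 floor. Not met.
  (d) Emil Holtz resides in Ashston — that alternative is enough. Condition met.
  → No jurisdiction.

No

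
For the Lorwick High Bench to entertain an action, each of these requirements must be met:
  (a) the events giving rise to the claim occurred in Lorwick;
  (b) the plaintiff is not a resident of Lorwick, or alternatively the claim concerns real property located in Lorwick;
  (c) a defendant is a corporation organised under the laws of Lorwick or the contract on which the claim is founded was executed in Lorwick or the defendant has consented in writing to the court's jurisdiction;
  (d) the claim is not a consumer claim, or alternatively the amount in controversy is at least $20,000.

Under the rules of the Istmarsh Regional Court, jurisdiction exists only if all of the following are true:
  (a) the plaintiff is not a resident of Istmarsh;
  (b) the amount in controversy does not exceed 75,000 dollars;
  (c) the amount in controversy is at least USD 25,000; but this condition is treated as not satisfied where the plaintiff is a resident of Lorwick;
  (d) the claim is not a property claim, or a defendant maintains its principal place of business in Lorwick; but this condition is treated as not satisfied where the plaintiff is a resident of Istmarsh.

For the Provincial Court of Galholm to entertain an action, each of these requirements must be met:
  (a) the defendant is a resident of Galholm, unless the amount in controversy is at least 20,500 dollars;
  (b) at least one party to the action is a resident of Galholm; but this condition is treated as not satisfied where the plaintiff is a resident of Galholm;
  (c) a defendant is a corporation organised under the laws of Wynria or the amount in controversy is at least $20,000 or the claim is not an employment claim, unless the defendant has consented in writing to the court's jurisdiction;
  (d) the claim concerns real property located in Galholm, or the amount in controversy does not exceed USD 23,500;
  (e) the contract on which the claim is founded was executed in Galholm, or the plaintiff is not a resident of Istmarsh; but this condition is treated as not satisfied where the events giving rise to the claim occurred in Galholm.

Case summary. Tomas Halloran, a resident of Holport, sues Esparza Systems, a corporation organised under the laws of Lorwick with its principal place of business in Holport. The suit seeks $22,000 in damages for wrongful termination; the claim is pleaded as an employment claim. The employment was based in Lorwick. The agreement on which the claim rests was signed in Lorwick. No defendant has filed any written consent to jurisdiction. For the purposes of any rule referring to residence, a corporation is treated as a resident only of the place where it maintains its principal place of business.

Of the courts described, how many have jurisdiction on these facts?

1

The Lorwick High Bench:
  (a) The operative events occurred in Lorwick. Satisfied.
  (b) The plaintiff resides in Holport, which is not Lorwick, so one alternative holds. Satisfied.
  (c) Esparza Systems is organised under the laws of Lorwick — that alternative is enough. Condition met.
  (d) The claim is an employment claim, not a consumer claim, so one alternative holds. Condition met.
  → Every requirement is satisfied — jurisdiction.
The Istmarsh Regional Court:
  (a) The plaintiff resides in Holport, which is not Istmarsh. Satisfied.
  (b) The amount in controversy is USD 22,000, within the 75,000 dollars ceiling. Met.
  (c) The amount in controversy is USD 22,000, below the 25,000 dollars floor. Not satisfied.
  (d) The claim is an employment claim, not a property claim, which satisfies one of the alternatives. The carve-out does not apply: the plaintiff resides in Holport, not Istmarsh. Satisfied.
  → The court lacks jurisdiction.
The Provincial Court of Galholm:
  (a) The defendant resides in Holport, not Galholm. But the amount in controversy is 22,000 dollars, which meets the 20,500 dollars floor, and the 'unless' clause therefore excuses the requirement. Satisfied.
  (b) No party resides in Galholm. Not satisfied.
  (c) The amount in controversy is 22,000 dollars, which meets the USD 20,000 floor, so this disjunct is met. Satisfied.
  (d) The amount in controversy is USD 22,000, within the 23,500 dollars ceiling — that alternative is enough. Condition met.
  (e) The plaintiff resides in Holport, which is not Istmarsh, which satisfies one of the alternatives. The carve-out does not apply: the operative events occurred in Lorwick, not Galholm. Met.
  → Not every requirement is met — no jurisdiction.
Courts with jurisdiction: the Lorwick High Bench — 1 in total.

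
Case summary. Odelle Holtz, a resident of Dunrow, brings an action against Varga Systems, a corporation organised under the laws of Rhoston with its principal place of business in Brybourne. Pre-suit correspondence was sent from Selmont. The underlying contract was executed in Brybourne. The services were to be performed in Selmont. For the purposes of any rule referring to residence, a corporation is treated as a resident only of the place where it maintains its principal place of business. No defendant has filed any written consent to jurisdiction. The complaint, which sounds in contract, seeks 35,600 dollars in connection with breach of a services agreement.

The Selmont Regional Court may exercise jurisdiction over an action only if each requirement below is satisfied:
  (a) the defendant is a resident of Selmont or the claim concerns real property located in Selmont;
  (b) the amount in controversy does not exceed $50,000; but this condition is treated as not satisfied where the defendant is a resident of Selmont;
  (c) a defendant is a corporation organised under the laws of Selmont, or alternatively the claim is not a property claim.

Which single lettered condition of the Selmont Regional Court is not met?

The Selmont Regional Court:
  (a) The defendant resides in Brybourne, not Selmont; the claim does not concern real property — none of the alternatives is met. Condition not met.
  (b) The amount in controversy is 35,600 dollars, within the $50,000 ceiling. The exception is not triggered, since the defendant resides in Brybourne, not Selmont. Satisfied.
  (c) The claim is a contract claim, not a property claim, which satisfies one of the alternatives. Condition met.
Only condition (a) fails.

(a)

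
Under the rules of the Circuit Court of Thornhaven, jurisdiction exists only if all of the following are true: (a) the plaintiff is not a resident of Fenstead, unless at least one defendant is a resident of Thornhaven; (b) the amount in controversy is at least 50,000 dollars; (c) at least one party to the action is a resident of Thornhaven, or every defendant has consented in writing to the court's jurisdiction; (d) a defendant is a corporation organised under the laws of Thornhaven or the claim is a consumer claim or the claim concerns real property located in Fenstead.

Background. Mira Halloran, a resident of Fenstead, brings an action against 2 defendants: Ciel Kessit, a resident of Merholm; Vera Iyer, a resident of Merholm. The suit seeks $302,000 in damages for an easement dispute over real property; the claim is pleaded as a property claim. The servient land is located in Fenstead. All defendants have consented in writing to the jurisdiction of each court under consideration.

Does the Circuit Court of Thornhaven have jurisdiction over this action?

No

The Circuit Court of Thornhaven:
  (a) The plaintiff resides in Fenstead. Nor does the 'unless' clause help: no defendant resides in Thornhaven (they reside in Merholm, Merholm). Fails.
  (b) The amount in controversy is $302,000, which meets the 50,000 dollars floor. Satisfied.
  (c) Every defendant has filed written consent, so this disjunct is met. Met.
  (d) The property lies in Fenstead, which satisfies one of the alternatives. Satisfied.
  → Not every requirement is met — no jurisdiction.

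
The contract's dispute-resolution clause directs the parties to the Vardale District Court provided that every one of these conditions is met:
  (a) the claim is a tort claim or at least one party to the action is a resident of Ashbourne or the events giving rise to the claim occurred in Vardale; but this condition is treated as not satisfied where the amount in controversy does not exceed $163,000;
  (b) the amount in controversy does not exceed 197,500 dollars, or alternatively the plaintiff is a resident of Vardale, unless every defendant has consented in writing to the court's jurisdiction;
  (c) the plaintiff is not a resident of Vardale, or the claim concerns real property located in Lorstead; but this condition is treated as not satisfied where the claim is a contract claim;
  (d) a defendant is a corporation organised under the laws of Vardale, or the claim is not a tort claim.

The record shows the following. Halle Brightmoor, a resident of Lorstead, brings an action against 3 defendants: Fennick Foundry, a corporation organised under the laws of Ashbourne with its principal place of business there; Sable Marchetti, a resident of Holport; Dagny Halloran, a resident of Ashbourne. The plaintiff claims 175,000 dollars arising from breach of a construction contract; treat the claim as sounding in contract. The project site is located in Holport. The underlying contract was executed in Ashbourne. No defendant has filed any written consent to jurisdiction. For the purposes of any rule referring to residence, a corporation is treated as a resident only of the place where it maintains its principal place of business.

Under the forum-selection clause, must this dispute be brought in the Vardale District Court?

No

The Vardale District Court:
  (a) Fennick Foundry resides in Ashbourne, so this disjunct is met. The exception is not triggered, since the amount in controversy is 175,000 dollars, above the 163,000 dollars ceiling. Satisfied.
  (b) The amount in controversy is USD 175,000, within the 197,500 dollars ceiling — that alternative is enough. Condition met.
  (c) The plaintiff resides in Lorstead, which is not Vardale, so this disjunct is met. However, the claim is a contract claim, which falls within the stated exception and so defeats the condition. Condition not met.
  (d) The claim is a contract claim, not a tort claim, so this disjunct is met. Condition met.
  → The clause does not apply.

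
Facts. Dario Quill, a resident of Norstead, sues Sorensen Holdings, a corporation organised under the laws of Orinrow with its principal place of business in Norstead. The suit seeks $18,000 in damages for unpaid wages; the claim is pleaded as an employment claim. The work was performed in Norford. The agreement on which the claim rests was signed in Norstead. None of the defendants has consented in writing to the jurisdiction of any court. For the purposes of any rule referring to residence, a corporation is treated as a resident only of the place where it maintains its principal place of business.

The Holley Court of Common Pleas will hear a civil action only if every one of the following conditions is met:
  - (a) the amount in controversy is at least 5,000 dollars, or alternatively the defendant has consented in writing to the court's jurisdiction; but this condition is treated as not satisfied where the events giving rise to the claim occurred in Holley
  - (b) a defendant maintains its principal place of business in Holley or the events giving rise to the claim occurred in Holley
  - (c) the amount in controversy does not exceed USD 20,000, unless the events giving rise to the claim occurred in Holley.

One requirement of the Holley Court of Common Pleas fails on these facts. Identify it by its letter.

(b)

The Holley Court of Common Pleas:
  (a) The amount in controversy is 18,000 dollars, which meets the $5,000 floor, which satisfies one of the alternatives. The carve-out does not apply: the operative events occurred in Norford, not Holley. Met.
  (b) The corporate defendant(s) have their principal place of business in Norstead, not Holley; the operative events occurred in Norford, not Holley — no alternative holds. Fails.
  (c) The amount in controversy is 18,000 dollars, within the 20,000 dollars ceiling. Condition met.
Only condition (b) fails.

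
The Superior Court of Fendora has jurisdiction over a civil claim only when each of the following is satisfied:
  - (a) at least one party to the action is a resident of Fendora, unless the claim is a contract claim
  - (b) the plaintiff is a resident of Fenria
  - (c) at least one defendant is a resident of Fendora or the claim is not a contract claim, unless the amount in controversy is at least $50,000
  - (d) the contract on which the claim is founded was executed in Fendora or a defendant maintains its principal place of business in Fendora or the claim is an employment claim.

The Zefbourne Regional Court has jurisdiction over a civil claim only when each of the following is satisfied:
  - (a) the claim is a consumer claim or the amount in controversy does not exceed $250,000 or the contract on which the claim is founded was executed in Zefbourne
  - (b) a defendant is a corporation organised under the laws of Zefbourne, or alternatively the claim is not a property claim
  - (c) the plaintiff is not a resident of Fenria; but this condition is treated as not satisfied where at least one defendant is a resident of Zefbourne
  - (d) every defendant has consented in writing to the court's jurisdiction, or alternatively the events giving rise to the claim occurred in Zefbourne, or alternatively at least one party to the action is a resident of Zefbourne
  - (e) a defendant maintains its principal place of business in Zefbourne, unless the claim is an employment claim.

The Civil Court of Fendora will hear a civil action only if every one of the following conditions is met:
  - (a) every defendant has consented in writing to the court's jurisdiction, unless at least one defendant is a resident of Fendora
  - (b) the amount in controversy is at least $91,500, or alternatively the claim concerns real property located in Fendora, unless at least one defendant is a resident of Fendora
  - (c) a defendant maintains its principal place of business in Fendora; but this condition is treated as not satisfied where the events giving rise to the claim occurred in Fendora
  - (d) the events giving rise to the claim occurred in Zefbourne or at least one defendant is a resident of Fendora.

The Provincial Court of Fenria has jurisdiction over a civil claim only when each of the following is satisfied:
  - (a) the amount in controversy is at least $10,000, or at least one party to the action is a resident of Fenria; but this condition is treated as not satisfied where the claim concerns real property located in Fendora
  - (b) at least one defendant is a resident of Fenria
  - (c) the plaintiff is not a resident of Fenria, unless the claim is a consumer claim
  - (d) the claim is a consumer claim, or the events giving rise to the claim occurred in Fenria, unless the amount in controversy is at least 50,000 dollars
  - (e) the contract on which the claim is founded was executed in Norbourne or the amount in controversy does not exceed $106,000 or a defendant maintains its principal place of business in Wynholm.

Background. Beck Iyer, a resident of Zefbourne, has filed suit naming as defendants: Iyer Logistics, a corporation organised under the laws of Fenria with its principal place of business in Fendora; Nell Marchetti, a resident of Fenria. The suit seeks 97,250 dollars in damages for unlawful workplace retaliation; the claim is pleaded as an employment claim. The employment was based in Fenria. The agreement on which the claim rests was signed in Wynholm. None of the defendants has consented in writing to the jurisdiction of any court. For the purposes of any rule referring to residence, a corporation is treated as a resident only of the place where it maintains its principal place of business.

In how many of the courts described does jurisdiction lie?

3

The Superior Court of Fendora:
  (a) Iyer Logistics resides in Fendora. Condition met.
  (b) The plaintiff resides in Zefbourne, not Fenria. Condition not met.
  (c) Iyer Logistics resides in Fendora, so one alternative holds. Condition met.
  (d) Iyer Logistics has its principal place of business in Fendora, so this disjunct is met. Satisfied.
  → At least one condition fails; no jurisdiction.
The Zefbourne Regional Court:
  (a) The amount in controversy is 97,250 dollars, within the 250,000 dollars ceiling, so this disjunct is met. Condition met.
  (b) The claim is an employment claim, not a property claim, so this disjunct is met. Met.
  (c) The plaintiff resides in Zefbourne, which is not Fenria. The exception is not triggered, since no defendant resides in Zefbourne (they reside in Fendora, Fenria). Met.
  (d) Beck Iyer resides in Zefbourne, so this disjunct is met. Satisfied.
  (e) The corporate defendant(s) have their principal place of business in Fendora, not Zefbourne. But the claim is an employment claim, and the 'unless' clause therefore excuses the requirement. Condition met.
  → The court has jurisdiction.
The Civil Court of Fendora:
  (a) No such written consent has been filed. But Iyer Logistics resides in Fendora, and the 'unless' clause therefore excuses the requirement. Satisfied.
  (b) The amount in controversy is 97,250 dollars, which meets the 91,500 dollars floor, so this disjunct is met. Met.
  (c) Iyer Logistics has its principal place of business in Fendora. The exception is not triggered, since the operative events occurred in Fenria, not Fendora. Condition met.
  (d) Iyer Logistics resides in Fendora, which satisfies one of the alternatives. Condition met.
  → The court has jurisdiction.
The Provincial Court of Fenria:
  (a) The amount in controversy is $97,250, which meets the USD 10,000 floor — that alternative is enough. The carve-out does not apply: the claim does not concern real property. Condition met.
  (b) Nell Marchetti resides in Fenria. Condition met.
  (c) The plaintiff resides in Zefbourne, which is not Fenria. Condition met.
  (d) The operative events occurred in Fenria — that alternative is enough. Met.
  (e) The amount in controversy is USD 97,250, within the 106,000 dollars ceiling, so this disjunct is met. Satisfied.
  → All conditions met; jurisdiction exists.
Courts with jurisdiction: the Zefbourne Regional Court, the Civil Court of Fendora, the Provincial Court of Fenria — 3 in total.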